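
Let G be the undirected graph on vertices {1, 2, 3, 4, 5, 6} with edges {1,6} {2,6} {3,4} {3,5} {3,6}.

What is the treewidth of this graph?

1

A width-1 tree decomposition is:
Bags: B1 = {3, 6}  B2 = {3, 5}  B3 = {1, 6}  B4 = {3, 4}  B5 = {2, 6}
Tree: B1–B2, B1–B3, B1–B4, B1–B5
The largest bag has 2 vertices, giving width 1; this decomposition certifies tw(G) ≤ 1. G has an edge, so its treewidth is at least 1. Therefore the treewidth is 1.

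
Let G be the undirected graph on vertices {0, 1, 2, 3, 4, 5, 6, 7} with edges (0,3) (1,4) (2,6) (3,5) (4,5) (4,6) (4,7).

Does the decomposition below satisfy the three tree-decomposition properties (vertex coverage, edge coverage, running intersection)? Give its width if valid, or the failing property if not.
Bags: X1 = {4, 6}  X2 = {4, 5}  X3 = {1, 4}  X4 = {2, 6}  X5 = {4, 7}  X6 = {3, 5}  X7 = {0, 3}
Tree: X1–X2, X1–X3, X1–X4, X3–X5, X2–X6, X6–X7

Yes; width 1.

Vertex coverage: the bags together contain {0, 1, 2, 3, 4, 5, 6, 7}, the full vertex set. Edge coverage: each edge of G has both endpoints in at least one bag. Running intersection: for every vertex, the bags containing it form a connected subtree. All three properties hold, so this is a valid tree decomposition of width max|bag| − 1 = 1, and hence tw(G) ≤ 1.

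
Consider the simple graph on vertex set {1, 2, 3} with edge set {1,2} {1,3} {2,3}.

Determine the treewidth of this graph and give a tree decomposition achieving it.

Treewidth 2.
One optimal decomposition is:
Bags: B1 = {1, 2, 3}
Tree: (single bag)

A single bag containing all 3 vertices is trivially a valid decomposition of width 2. For the lower bound, the 3 vertices {1, 2, 3} are pairwise adjacent, and any tree decomposition puts a clique entirely inside one bag — forcing width ≥ 2. The upper and lower bounds meet at 2, so that is the treewidth.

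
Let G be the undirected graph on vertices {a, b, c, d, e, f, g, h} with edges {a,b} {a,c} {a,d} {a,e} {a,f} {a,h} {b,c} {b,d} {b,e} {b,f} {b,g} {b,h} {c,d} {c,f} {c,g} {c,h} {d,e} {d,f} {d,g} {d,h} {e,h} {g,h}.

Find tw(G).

A width-4 tree decomposition is:
Bags: B1 = {b, c, d, g, h}  B2 = {a, b, c, d, h}  B3 = {a, b, d, e, h}  B4 = {a, b, c, d, f}
Tree: B1–B2, B2–B3, B2–B4
The largest bag has 5 vertices, giving width 4; this decomposition certifies tw(G) ≤ 4. On the other hand G contains the 5-clique {a, b, d, e, h}. A clique must lie in a single bag of any decomposition, so no decomposition can have width below 4. The upper and lower bounds meet at 4, so that is the treewidth.

4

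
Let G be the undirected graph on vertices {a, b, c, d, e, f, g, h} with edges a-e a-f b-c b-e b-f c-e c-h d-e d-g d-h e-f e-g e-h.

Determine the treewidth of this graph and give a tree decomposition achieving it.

Treewidth 2.
One optimal decomposition is:
Bags: B1 = {a, e, f}  B2 = {b, e, f}  B3 = {b, c, e}  B4 = {c, e, h}  B5 = {d, e, h}  B6 = {d, e, g}
Tree: B1–B2, B2–B3, B3–B4, B4–B5, B5–B6

The largest bag has 3 vertices, giving width 2; this decomposition certifies tw(G) ≤ 2. For the lower bound, the 3 vertices {d, e, g} are pairwise adjacent, and any tree decomposition puts a clique entirely inside one bag — forcing width ≥ 2. Combining the bounds, tw(G) = 2.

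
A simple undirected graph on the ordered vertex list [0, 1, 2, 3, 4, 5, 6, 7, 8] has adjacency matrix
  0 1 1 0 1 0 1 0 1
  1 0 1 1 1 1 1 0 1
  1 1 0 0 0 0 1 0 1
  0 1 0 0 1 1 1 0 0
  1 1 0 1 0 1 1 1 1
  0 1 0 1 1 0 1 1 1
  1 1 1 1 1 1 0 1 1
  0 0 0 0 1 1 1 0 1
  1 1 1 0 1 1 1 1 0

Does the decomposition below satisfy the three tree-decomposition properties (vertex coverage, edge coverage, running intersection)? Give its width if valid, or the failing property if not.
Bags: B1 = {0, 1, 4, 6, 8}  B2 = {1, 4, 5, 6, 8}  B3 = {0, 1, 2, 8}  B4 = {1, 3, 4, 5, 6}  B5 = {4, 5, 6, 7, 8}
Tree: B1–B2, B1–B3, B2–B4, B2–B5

A tree decomposition must satisfy three properties: every vertex lies in some bag; for every edge, both endpoints lie together in some bag; and for every vertex, the bags containing it form a connected subtree. Here edge (6,2) lies in no bag, so the decomposition is invalid.

No — edge (6,2) lies in no bag.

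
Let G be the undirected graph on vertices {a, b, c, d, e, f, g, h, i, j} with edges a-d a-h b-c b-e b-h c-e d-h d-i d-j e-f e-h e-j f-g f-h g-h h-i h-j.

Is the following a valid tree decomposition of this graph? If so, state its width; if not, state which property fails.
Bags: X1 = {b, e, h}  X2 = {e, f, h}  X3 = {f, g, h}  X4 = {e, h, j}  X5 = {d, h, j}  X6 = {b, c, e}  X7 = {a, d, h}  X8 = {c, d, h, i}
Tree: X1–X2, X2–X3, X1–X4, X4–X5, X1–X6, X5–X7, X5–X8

A tree decomposition must satisfy three properties: every vertex lies in some bag; for every edge, both endpoints lie together in some bag; and for every vertex, the bags containing it form a connected subtree. Here bags containing vertex c are not connected in the tree, so the decomposition is invalid.

No — bags containing vertex c are not connected in the tree.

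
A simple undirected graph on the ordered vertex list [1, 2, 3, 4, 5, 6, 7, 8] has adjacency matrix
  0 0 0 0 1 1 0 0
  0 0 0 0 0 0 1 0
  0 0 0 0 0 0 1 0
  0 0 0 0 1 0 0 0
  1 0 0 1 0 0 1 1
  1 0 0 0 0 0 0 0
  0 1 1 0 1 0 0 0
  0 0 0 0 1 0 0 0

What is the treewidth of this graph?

A width-1 tree decomposition is:
Bags: B1 = {5, 7}  B2 = {1, 5}  B3 = {2, 7}  B4 = {3, 7}  B5 = {4, 5}  B6 = {1, 6}  B7 = {5, 8}
Tree: B1–B2, B1–B3, B1–B4, B1–B5, B2–B6, B5–B7
Every bag has size at most 2, so the width is 2 − 1 = 1 and tw(G) ≤ 1. G has an edge, so its treewidth is at least 1. Therefore the treewidth is 1.

1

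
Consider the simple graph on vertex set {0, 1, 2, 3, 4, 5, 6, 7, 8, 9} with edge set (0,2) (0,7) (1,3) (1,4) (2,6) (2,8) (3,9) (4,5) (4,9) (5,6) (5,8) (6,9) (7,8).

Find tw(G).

A width-2 tree decomposition is:
Bags: B1 = {1, 3, 9}  B2 = {1, 4, 9}  B3 = {4, 6, 9}  B4 = {4, 5, 6}  B5 = {2, 5, 6}  B6 = {2, 5, 8}  B7 = {0, 2, 8}  B8 = {0, 7, 8}
Tree: B1–B2, B2–B3, B3–B4, B4–B5, B5–B6, B6–B7, B7–B8
Every bag has size at most 3, so the width is 3 − 1 = 2 and tw(G) ≤ 2. Since 3–1–4–9–3 is a cycle in G, G is not acyclic. Forests are exactly the graphs of treewidth ≤ 1, so tw(G) ≥ 2. Combining the bounds, tw(G) = 2.

2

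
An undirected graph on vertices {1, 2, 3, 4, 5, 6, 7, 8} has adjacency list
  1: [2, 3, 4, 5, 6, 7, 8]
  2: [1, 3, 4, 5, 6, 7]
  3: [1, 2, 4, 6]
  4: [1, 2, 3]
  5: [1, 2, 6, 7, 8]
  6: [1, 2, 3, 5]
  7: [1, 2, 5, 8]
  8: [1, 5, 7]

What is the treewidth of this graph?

3

A width-3 tree decomposition is:
Bags: B1 = {1, 2, 3, 6}  B2 = {1, 2, 5, 6}  B3 = {1, 2, 3, 4}  B4 = {1, 2, 5, 7}  B5 = {1, 5, 7, 8}
Tree: B1–B2, B1–B3, B2–B4, B4–B5
The largest bag has 4 vertices, giving width 3; this decomposition certifies tw(G) ≤ 3. Conversely, {1, 5, 7, 8} is a clique of size 4, and the vertices of any clique must share a bag in every tree decomposition; so some bag has ≥ 4 vertices and tw(G) ≥ 3. Hence tw(G) = 3 exactly.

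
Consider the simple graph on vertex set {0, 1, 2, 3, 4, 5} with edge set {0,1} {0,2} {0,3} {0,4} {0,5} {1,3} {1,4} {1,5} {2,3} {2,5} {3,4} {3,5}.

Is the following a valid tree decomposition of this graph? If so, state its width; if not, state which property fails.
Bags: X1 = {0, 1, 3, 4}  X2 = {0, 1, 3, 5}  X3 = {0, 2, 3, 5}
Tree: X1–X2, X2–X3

Every vertex of G appears in some bag (union = {0, 1, 2, 3, 4, 5}); every edge is covered by a bag; and for each vertex v the set of bags containing v is connected in the bag tree. The decomposition is therefore valid. The largest bag has 4 vertices, so the width is 3.

Yes; width 3.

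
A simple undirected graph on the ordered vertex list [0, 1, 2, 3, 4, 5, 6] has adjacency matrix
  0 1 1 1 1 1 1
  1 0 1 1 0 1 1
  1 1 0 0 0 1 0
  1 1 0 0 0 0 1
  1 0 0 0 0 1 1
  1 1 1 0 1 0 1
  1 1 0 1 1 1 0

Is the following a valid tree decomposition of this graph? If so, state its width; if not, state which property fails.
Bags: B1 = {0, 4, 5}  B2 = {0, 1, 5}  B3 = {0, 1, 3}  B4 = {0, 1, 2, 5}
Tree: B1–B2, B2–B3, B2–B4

A tree decomposition must satisfy three properties: every vertex lies in some bag; for every edge, both endpoints lie together in some bag; and for every vertex, the bags containing it form a connected subtree. Here vertex 6 appears in no bag, so the decomposition is invalid.

No — vertex 6 appears in no bag.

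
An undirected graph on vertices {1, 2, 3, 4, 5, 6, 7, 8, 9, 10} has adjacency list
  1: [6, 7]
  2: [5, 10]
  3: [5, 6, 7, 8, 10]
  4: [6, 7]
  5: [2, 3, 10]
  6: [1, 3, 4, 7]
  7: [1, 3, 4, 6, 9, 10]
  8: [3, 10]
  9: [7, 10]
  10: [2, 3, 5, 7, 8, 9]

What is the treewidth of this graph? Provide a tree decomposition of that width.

Treewidth 2.
Bags: B1 = {3, 5, 10}  B2 = {3, 7, 10}  B3 = {7, 9, 10}  B4 = {3, 8, 10}  B5 = {2, 5, 10}  B6 = {3, 6, 7}  B7 = {1, 6, 7}  B8 = {4, 6, 7}
Tree: B1–B2, B2–B3, B1–B4, B1–B5, B2–B6, B6–B7, B7–B8

Each bag holds 3 vertices, so the decomposition has width 2, which upper-bounds the treewidth. Conversely, {3, 8, 10} is a clique of size 3, and the vertices of any clique must share a bag in every tree decomposition; so some bag has ≥ 3 vertices and tw(G) ≥ 2. Therefore the treewidth is 2.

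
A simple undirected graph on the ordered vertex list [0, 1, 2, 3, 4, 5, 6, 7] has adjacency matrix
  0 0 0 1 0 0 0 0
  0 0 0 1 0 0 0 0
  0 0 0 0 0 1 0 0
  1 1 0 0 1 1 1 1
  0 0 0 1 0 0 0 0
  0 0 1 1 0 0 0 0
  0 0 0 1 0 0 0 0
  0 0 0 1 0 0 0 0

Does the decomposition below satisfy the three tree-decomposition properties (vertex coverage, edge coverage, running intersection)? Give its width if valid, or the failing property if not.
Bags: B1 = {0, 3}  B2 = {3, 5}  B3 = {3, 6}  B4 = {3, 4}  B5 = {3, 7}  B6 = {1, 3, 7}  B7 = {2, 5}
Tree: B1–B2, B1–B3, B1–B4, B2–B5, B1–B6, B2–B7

A tree decomposition must satisfy three properties: every vertex lies in some bag; for every edge, both endpoints lie together in some bag; and for every vertex, the bags containing it form a connected subtree. Here bags containing vertex 7 are not connected in the tree, so the decomposition is invalid.

No — bags containing vertex 7 are not connected in the tree.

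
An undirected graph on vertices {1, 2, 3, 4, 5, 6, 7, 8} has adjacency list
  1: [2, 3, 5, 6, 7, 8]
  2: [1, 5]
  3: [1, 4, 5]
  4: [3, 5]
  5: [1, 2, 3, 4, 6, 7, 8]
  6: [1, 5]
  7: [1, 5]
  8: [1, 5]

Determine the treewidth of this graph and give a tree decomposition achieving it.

Every bag has size at most 3, so the width is 3 − 1 = 2 and tw(G) ≤ 2. For the lower bound, the 3 vertices {1, 2, 5} are pairwise adjacent, and any tree decomposition puts a clique entirely inside one bag — forcing width ≥ 2. The upper and lower bounds meet at 2, so that is the treewidth.

Treewidth 2.
Bags: B1 = {1, 3, 5}  B2 = {1, 2, 5}  B3 = {1, 5, 8}  B4 = {3, 4, 5}  B5 = {1, 5, 6}  B6 = {1, 5, 7}
Tree: B1–B2, B2–B3, B1–B4, B2–B5, B1–B6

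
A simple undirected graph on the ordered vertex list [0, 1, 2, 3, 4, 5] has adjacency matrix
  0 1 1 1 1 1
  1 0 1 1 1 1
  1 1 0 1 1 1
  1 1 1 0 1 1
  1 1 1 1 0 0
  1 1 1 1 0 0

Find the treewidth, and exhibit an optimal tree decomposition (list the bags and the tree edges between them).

Treewidth 4.
Bags: B1 = {0, 1, 2, 3, 4}  B2 = {0, 1, 2, 3, 5}
Tree: B1–B2

The largest bag has 5 vertices, giving width 4; this decomposition certifies tw(G) ≤ 4. For the lower bound, the 5 vertices {0, 1, 2, 3, 4} are pairwise adjacent, and any tree decomposition puts a clique entirely inside one bag — forcing width ≥ 4. Combining the bounds, tw(G) = 4.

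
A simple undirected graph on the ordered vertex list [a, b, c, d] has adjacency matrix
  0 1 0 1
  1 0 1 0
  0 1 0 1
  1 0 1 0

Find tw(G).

A width-2 tree decomposition is:
Bags: B1 = {a, b, d}  B2 = {b, c, d}
Tree: B1–B2
Each bag holds 3 vertices, so the decomposition has width 2, which upper-bounds the treewidth. Since b–a–d–c–b is a cycle in G, G is not acyclic. Forests are exactly the graphs of treewidth ≤ 1, so tw(G) ≥ 2. Therefore the treewidth is 2.

2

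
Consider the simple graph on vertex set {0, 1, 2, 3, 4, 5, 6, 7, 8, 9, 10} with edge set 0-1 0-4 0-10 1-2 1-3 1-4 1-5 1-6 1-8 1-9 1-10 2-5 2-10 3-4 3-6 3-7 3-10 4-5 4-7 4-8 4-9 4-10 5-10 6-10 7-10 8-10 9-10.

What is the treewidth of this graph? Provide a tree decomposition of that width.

The largest bag has 4 vertices, giving width 3; this decomposition certifies tw(G) ≤ 3. Conversely, {1, 2, 5, 10} is a clique of size 4, and the vertices of any clique must share a bag in every tree decomposition; so some bag has ≥ 4 vertices and tw(G) ≥ 3. Hence tw(G) = 3 exactly.

Treewidth 3.
One such decomposition:
Bags: B1 = {1, 3, 4, 10}  B2 = {0, 1, 4, 10}  B3 = {1, 4, 8, 10}  B4 = {1, 3, 6, 10}  B5 = {1, 4, 5, 10}  B6 = {1, 4, 9, 10}  B7 = {1, 2, 5, 10}  B8 = {3, 4, 7, 10}
Tree: B1–B2, B1–B3, B1–B4, B1–B5, B1–B6, B5–B7, B1–B8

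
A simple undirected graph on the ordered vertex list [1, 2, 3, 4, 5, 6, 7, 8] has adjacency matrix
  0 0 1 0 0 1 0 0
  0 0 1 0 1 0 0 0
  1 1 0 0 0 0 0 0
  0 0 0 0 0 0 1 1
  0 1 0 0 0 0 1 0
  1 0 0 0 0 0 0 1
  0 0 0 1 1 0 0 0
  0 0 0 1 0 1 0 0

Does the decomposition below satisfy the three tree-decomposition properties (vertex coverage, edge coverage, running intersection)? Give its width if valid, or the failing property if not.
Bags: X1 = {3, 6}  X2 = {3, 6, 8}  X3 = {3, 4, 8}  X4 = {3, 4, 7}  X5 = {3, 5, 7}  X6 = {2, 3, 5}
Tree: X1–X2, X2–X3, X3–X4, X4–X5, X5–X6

A tree decomposition must satisfy three properties: every vertex lies in some bag; for every edge, both endpoints lie together in some bag; and for every vertex, the bags containing it form a connected subtree. Here vertex 1 appears in no bag, so the decomposition is invalid.

No — vertex 1 appears in no bag.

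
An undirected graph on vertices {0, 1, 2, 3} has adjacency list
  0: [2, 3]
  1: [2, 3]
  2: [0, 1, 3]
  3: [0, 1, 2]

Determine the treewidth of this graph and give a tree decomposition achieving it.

Every bag has size at most 3, so the width is 3 − 1 = 2 and tw(G) ≤ 2. Conversely, {0, 2, 3} is a clique of size 3, and the vertices of any clique must share a bag in every tree decomposition; so some bag has ≥ 3 vertices and tw(G) ≥ 2. Combining the bounds, tw(G) = 2.

Treewidth 2.
Bags: B1 = {1, 2, 3}  B2 = {0, 2, 3}
Tree: B1–B2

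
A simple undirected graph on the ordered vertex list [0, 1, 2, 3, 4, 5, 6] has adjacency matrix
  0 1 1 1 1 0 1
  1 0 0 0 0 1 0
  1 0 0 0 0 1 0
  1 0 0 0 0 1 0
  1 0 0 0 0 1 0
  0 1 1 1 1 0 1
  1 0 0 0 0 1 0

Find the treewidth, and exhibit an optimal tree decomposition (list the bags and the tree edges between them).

The largest bag has 3 vertices, giving width 2; this decomposition certifies tw(G) ≤ 2. For the lower bound, G contains the cycle 5–2–0–4–5, so G is not a forest; only forests have treewidth ≤ 1, hence tw(G) ≥ 2. Combining the bounds, tw(G) = 2.

Treewidth 2.
One optimal decomposition is:
Bags: B1 = {0, 2, 5}  B2 = {0, 4, 5}  B3 = {0, 3, 5}  B4 = {0, 5, 6}  B5 = {0, 1, 5}
Tree: B1–B2, B2–B3, B3–B4, B4–B5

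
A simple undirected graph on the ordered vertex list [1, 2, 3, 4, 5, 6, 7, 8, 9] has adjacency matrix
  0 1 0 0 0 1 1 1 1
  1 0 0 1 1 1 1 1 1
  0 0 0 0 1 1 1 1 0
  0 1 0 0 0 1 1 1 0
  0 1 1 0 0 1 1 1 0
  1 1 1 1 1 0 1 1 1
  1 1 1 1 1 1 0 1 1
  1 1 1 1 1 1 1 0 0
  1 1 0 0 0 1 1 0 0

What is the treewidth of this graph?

4

A width-4 tree decomposition is:
Bags: B1 = {2, 5, 6, 7, 8}  B2 = {1, 2, 6, 7, 8}  B3 = {1, 2, 6, 7, 9}  B4 = {3, 5, 6, 7, 8}  B5 = {2, 4, 6, 7, 8}
Tree: B1–B2, B2–B3, B1–B4, B2–B5
The largest bag has 5 vertices, giving width 4; this decomposition certifies tw(G) ≤ 4. For the lower bound, the 5 vertices {1, 2, 6, 7, 8} are pairwise adjacent, and any tree decomposition puts a clique entirely inside one bag — forcing width ≥ 4. Combining the bounds, tw(G) = 4.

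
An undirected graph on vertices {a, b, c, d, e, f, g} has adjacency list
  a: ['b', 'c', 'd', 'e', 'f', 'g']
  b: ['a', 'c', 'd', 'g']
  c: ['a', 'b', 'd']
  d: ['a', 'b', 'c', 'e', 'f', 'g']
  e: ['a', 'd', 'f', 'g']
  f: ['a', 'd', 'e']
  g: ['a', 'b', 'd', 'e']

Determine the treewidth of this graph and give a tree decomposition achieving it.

Every bag has size at most 4, so the width is 4 − 1 = 3 and tw(G) ≤ 3. Conversely, {a, d, e, g} is a clique of size 4, and the vertices of any clique must share a bag in every tree decomposition; so some bag has ≥ 4 vertices and tw(G) ≥ 3. Therefore the treewidth is 3.

Treewidth 3.
One such decomposition:
Bags: B1 = {a, d, e, g}  B2 = {a, d, e, f}  B3 = {a, b, d, g}  B4 = {a, b, c, d}
Tree: B1–B2, B1–B3, B3–B4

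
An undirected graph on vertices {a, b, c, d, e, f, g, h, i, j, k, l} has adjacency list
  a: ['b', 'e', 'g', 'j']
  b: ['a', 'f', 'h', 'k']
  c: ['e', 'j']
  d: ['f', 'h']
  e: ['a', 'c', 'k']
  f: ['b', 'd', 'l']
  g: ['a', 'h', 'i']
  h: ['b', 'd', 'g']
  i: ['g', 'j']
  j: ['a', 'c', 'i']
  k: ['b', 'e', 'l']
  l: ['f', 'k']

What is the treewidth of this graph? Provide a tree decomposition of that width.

The largest bag has 4 vertices, giving width 3; this decomposition certifies tw(G) ≤ 3. For the lower bound: the 4 vertex sets {d,f,l}, {k}, {b}, {a,e,g,h} are disjoint, each induces a connected subgraph, and every pair is joined by at least one edge of G. Contracting each set to a single vertex therefore yields K_{4} as a minor, and since treewidth is minor-monotone, tw(G) ≥ tw(K_{4}) = 3. Therefore the treewidth is 3.

Treewidth 3.
One such decomposition:
Bags: B1 = {d, f, k, l}  B2 = {b, d, f, k}  B3 = {b, d, h, k}  B4 = {b, e, h, k}  B5 = {a, b, e, h}  B6 = {a, e, g, h}  B7 = {a, c, e, g}  B8 = {a, c, g, j}  B9 = {c, g, i, j}
Tree: B1–B2, B2–B3, B3–B4, B4–B5, B5–B6, B6–B7, B7–B8, B8–B9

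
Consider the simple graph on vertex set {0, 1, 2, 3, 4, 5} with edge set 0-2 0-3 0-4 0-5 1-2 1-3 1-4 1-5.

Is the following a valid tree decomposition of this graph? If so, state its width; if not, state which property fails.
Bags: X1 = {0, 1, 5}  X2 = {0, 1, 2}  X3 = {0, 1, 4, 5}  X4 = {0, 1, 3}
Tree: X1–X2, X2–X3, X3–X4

A tree decomposition must satisfy three properties: every vertex lies in some bag; for every edge, both endpoints lie together in some bag; and for every vertex, the bags containing it form a connected subtree. Here bags containing vertex 5 are not connected in the tree, so the decomposition is invalid.

No — bags containing vertex 5 are not connected in the tree.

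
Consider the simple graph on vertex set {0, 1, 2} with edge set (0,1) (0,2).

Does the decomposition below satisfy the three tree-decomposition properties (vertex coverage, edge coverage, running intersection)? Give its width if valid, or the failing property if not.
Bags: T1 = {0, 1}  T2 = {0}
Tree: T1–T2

No — vertex 2 appears in no bag.

A tree decomposition must satisfy three properties: every vertex lies in some bag; for every edge, both endpoints lie together in some bag; and for every vertex, the bags containing it form a connected subtree. Here vertex 2 appears in no bag, so the decomposition is invalid.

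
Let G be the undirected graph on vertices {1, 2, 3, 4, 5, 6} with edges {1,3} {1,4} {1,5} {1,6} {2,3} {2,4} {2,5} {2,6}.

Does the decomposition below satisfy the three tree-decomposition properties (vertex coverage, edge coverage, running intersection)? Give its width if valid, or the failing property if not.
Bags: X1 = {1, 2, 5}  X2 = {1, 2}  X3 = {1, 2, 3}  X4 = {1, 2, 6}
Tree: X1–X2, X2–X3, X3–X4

No — vertex 4 appears in no bag.

A tree decomposition must satisfy three properties: every vertex lies in some bag; for every edge, both endpoints lie together in some bag; and for every vertex, the bags containing it form a connected subtree. Here vertex 4 appears in no bag, so the decomposition is invalid.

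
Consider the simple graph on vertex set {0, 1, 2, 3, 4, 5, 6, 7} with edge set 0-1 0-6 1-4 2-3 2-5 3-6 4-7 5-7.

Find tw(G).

2

A width-2 tree decomposition is:
Bags: B1 = {1, 4, 7}  B2 = {0, 1, 7}  B3 = {0, 6, 7}  B4 = {3, 6, 7}  B5 = {2, 3, 7}  B6 = {2, 5, 7}
Tree: B1–B2, B2–B3, B3–B4, B4–B5, B5–B6
Each bag holds 3 vertices, so the decomposition has width 2, which upper-bounds the treewidth. The edges 7–4–1–0–6–3–2–5–7 form a cycle, so G is not a tree and its treewidth is at least 2. Hence tw(G) = 2 exactly.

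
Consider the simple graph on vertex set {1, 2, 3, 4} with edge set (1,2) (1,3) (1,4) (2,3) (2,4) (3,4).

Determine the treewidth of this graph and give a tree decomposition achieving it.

Treewidth 3.
One optimal decomposition is:
Bags: B1 = {1, 2, 3, 4}
Tree: (single bag)

With just one bag of size 4, the width is 4 − 1 = 3, so tw(G) ≤ 3. On the other hand G contains the 4-clique {1, 2, 3, 4}. A clique must lie in a single bag of any decomposition, so no decomposition can have width below 3. Hence tw(G) = 3 exactly.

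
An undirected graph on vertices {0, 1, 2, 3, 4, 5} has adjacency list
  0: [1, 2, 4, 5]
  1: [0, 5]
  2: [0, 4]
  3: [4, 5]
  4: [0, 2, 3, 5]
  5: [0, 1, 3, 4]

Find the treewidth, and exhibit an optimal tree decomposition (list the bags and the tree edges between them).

Treewidth 2.
One optimal decomposition is:
Bags: B1 = {3, 4, 5}  B2 = {0, 4, 5}  B3 = {0, 1, 5}  B4 = {0, 2, 4}
Tree: B1–B2, B2–B3, B2–B4

Every bag has size at most 3, so the width is 3 − 1 = 2 and tw(G) ≤ 2. On the other hand G contains the 3-clique {0, 1, 5}. A clique must lie in a single bag of any decomposition, so no decomposition can have width below 2. The upper and lower bounds meet at 2, so that is the treewidth.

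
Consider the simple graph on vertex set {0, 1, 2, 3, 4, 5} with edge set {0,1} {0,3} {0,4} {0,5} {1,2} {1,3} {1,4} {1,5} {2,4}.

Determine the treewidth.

2

A width-2 tree decomposition is:
Bags: B1 = {0, 1, 4}  B2 = {0, 1, 3}  B3 = {0, 1, 5}  B4 = {1, 2, 4}
Tree: B1–B2, B2–B3, B1–B4
Each bag holds 3 vertices, so the decomposition has width 2, which upper-bounds the treewidth. On the other hand G contains the 3-clique {0, 1, 3}. A clique must lie in a single bag of any decomposition, so no decomposition can have width below 2. The upper and lower bounds meet at 2, so that is the treewidth.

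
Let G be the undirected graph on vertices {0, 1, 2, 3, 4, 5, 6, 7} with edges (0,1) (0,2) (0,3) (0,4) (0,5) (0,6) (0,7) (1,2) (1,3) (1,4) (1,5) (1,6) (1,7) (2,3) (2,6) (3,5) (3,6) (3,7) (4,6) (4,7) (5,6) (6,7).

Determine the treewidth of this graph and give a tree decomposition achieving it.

Each bag holds 5 vertices, so the decomposition has width 4, which upper-bounds the treewidth. Conversely, {0, 1, 2, 3, 6} is a clique of size 5, and the vertices of any clique must share a bag in every tree decomposition; so some bag has ≥ 5 vertices and tw(G) ≥ 4. Combining the bounds, tw(G) = 4.

Treewidth 4.
One such decomposition:
Bags: B1 = {0, 1, 3, 6, 7}  B2 = {0, 1, 2, 3, 6}  B3 = {0, 1, 3, 5, 6}  B4 = {0, 1, 4, 6, 7}
Tree: B1–B2, B1–B3, B1–B4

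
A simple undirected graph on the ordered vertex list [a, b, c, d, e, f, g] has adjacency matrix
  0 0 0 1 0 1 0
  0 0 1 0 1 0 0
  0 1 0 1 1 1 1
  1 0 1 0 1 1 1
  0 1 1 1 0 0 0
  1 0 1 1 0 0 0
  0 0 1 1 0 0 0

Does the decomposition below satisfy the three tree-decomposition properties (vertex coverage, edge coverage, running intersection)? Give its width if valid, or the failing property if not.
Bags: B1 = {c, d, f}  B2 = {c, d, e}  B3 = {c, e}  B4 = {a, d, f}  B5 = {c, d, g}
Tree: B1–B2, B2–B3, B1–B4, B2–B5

No — vertex b appears in no bag.

A tree decomposition must satisfy three properties: every vertex lies in some bag; for every edge, both endpoints lie together in some bag; and for every vertex, the bags containing it form a connected subtree. Here vertex b appears in no bag, so the decomposition is invalid.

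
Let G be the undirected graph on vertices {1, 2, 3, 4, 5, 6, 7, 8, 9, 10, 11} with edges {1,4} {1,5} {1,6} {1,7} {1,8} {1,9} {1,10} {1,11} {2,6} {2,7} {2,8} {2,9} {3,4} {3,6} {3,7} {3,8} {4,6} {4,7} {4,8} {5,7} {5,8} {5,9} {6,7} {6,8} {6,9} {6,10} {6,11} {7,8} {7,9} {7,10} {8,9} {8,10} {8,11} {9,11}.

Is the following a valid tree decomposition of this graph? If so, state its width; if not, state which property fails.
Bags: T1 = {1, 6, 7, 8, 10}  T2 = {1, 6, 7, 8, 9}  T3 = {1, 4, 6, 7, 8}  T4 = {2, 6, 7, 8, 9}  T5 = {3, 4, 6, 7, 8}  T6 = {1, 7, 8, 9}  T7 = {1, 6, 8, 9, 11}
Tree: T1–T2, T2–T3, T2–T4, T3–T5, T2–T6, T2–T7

A tree decomposition must satisfy three properties: every vertex lies in some bag; for every edge, both endpoints lie together in some bag; and for every vertex, the bags containing it form a connected subtree. Here vertex 5 appears in no bag, so the decomposition is invalid.

No — vertex 5 appears in no bag.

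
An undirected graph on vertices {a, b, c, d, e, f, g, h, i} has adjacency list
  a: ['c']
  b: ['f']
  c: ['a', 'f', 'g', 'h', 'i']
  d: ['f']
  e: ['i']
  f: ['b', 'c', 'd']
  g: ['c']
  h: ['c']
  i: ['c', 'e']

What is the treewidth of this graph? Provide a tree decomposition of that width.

Treewidth 1.
One optimal decomposition is:
Bags: B1 = {c, f}  B2 = {c, h}  B3 = {c, g}  B4 = {a, c}  B5 = {d, f}  B6 = {b, f}  B7 = {c, i}  B8 = {e, i}
Tree: B1–B2, B1–B3, B1–B4, B1–B5, B5–B6, B2–B7, B7–B8

Every bag has size at most 2, so the width is 2 − 1 = 1 and tw(G) ≤ 1. G has an edge, so its treewidth is at least 1. Combining the bounds, tw(G) = 1.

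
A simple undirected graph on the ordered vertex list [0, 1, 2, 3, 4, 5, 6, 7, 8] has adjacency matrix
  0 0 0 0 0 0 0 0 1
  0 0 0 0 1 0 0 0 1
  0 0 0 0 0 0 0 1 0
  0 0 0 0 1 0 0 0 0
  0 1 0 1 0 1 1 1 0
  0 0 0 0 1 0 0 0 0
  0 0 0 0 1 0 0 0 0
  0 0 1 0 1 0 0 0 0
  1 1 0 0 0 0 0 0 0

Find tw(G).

1

A width-1 tree decomposition is:
Bags: B1 = {1, 4}  B2 = {3, 4}  B3 = {4, 7}  B4 = {4, 6}  B5 = {2, 7}  B6 = {1, 8}  B7 = {0, 8}  B8 = {4, 5}
Tree: B1–B2, B1–B3, B2–B4, B3–B5, B1–B6, B6–B7, B2–B8
Each bag holds 2 vertices, so the decomposition has width 1, which upper-bounds the treewidth. Any graph with an edge has treewidth ≥ 1, and G has the edge 1–4. The upper and lower bounds meet at 1, so that is the treewidth.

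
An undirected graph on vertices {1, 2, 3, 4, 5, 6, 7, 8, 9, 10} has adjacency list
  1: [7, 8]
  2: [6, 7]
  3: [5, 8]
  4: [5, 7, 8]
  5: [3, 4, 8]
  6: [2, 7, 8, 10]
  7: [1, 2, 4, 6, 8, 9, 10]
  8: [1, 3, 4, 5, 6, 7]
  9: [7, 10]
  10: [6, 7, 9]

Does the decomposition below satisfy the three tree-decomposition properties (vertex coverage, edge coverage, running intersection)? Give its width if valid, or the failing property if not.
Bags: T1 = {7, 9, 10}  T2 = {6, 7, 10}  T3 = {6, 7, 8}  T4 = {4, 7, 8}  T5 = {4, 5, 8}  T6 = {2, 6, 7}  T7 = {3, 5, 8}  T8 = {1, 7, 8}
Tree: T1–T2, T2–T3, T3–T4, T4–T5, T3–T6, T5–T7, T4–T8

Every vertex of G appears in some bag (union = {1, 2, 3, 4, 5, 6, 7, 8, 9, 10}); every edge is covered by a bag; and for each vertex v the set of bags containing v is connected in the bag tree. The decomposition is therefore valid. The largest bag has 3 vertices, so the width is 2.

Yes; width 2.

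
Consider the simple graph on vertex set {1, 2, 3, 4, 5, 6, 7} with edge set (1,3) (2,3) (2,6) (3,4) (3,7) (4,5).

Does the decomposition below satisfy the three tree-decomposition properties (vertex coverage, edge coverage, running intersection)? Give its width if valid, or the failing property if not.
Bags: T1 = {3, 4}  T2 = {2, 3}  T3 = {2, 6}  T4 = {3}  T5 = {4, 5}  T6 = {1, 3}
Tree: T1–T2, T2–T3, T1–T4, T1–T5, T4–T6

A tree decomposition must satisfy three properties: every vertex lies in some bag; for every edge, both endpoints lie together in some bag; and for every vertex, the bags containing it form a connected subtree. Here vertex 7 appears in no bag, so the decomposition is invalid.

No — vertex 7 appears in no bag.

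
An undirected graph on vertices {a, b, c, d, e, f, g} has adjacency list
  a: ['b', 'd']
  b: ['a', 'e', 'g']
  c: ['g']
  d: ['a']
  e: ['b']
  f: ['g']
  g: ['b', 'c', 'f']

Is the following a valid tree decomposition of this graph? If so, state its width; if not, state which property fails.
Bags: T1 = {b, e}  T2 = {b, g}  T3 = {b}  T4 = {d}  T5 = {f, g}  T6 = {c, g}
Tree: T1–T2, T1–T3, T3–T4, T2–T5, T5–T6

No — vertex a appears in no bag.

A tree decomposition must satisfy three properties: every vertex lies in some bag; for every edge, both endpoints lie together in some bag; and for every vertex, the bags containing it form a connected subtree. Here vertex a appears in no bag, so the decomposition is invalid.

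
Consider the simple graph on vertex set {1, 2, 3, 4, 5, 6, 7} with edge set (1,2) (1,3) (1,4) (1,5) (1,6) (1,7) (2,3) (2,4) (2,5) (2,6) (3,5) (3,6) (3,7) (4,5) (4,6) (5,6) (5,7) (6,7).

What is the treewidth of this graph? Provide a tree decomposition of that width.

Treewidth 4.
One such decomposition:
Bags: B1 = {1, 2, 3, 5, 6}  B2 = {1, 3, 5, 6, 7}  B3 = {1, 2, 4, 5, 6}
Tree: B1–B2, B1–B3

Every bag has size at most 5, so the width is 5 − 1 = 4 and tw(G) ≤ 4. For the lower bound, the 5 vertices {1, 2, 3, 5, 6} are pairwise adjacent, and any tree decomposition puts a clique entirely inside one bag — forcing width ≥ 4. Hence tw(G) = 4 exactly.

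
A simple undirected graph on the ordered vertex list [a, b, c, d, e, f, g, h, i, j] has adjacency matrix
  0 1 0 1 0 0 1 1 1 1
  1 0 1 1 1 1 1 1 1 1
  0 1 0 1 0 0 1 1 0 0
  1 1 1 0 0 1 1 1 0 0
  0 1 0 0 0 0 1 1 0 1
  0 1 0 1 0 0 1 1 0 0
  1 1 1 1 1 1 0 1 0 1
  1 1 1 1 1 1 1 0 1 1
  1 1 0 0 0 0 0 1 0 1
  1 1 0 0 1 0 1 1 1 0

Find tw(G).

A width-4 tree decomposition is:
Bags: B1 = {a, b, g, h, j}  B2 = {b, e, g, h, j}  B3 = {a, b, h, i, j}  B4 = {a, b, d, g, h}  B5 = {b, d, f, g, h}  B6 = {b, c, d, g, h}
Tree: B1–B2, B1–B3, B1–B4, B4–B5, B4–B6
The largest bag has 5 vertices, giving width 4; this decomposition certifies tw(G) ≤ 4. For the lower bound, the 5 vertices {b, d, f, g, h} are pairwise adjacent, and any tree decomposition puts a clique entirely inside one bag — forcing width ≥ 4. Combining the bounds, tw(G) = 4.

4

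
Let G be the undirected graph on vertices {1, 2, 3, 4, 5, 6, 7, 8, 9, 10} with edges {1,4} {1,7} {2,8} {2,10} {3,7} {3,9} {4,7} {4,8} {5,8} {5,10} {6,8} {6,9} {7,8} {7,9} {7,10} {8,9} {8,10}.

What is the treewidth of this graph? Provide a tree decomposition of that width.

Treewidth 2.
One optimal decomposition is:
Bags: B1 = {7, 8, 10}  B2 = {5, 8, 10}  B3 = {7, 8, 9}  B4 = {4, 7, 8}  B5 = {1, 4, 7}  B6 = {6, 8, 9}  B7 = {2, 8, 10}  B8 = {3, 7, 9}
Tree: B1–B2, B1–B3, B1–B4, B4–B5, B3–B6, B2–B7, B3–B8

Each bag holds 3 vertices, so the decomposition has width 2, which upper-bounds the treewidth. On the other hand G contains the 3-clique {2, 8, 10}. A clique must lie in a single bag of any decomposition, so no decomposition can have width below 2. Hence tw(G) = 2 exactly.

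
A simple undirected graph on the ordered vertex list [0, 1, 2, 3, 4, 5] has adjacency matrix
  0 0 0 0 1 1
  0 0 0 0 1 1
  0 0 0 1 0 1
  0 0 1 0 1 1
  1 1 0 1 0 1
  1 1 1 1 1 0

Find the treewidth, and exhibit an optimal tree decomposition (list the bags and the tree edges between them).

Treewidth 2.
One such decomposition:
Bags: B1 = {3, 4, 5}  B2 = {1, 4, 5}  B3 = {2, 3, 5}  B4 = {0, 4, 5}
Tree: B1–B2, B1–B3, B2–B4

Every bag has size at most 3, so the width is 3 − 1 = 2 and tw(G) ≤ 2. For the lower bound, the 3 vertices {2, 3, 5} are pairwise adjacent, and any tree decomposition puts a clique entirely inside one bag — forcing width ≥ 2. The upper and lower bounds meet at 2, so that is the treewidth.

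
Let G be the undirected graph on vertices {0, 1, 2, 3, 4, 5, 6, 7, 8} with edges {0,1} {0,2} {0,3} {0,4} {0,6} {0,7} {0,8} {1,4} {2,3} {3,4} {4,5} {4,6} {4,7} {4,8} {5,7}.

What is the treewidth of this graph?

A width-2 tree decomposition is:
Bags: B1 = {0, 4, 8}  B2 = {0, 4, 7}  B3 = {0, 3, 4}  B4 = {0, 4, 6}  B5 = {4, 5, 7}  B6 = {0, 2, 3}  B7 = {0, 1, 4}
Tree: B1–B2, B1–B3, B3–B4, B2–B5, B3–B6, B4–B7
Each bag holds 3 vertices, so the decomposition has width 2, which upper-bounds the treewidth. On the other hand G contains the 3-clique {0, 2, 3}. A clique must lie in a single bag of any decomposition, so no decomposition can have width below 2. The upper and lower bounds meet at 2, so that is the treewidth.

2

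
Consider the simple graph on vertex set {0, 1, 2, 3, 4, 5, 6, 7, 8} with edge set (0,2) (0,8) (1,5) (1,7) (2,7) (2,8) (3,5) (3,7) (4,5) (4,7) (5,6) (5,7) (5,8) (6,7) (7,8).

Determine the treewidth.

A width-2 tree decomposition is:
Bags: B1 = {5, 7, 8}  B2 = {4, 5, 7}  B3 = {1, 5, 7}  B4 = {3, 5, 7}  B5 = {2, 7, 8}  B6 = {5, 6, 7}  B7 = {0, 2, 8}
Tree: B1–B2, B1–B3, B3–B4, B1–B5, B2–B6, B5–B7
The largest bag has 3 vertices, giving width 2; this decomposition certifies tw(G) ≤ 2. For the lower bound, the 3 vertices {0, 2, 8} are pairwise adjacent, and any tree decomposition puts a clique entirely inside one bag — forcing width ≥ 2. Hence tw(G) = 2 exactly.

2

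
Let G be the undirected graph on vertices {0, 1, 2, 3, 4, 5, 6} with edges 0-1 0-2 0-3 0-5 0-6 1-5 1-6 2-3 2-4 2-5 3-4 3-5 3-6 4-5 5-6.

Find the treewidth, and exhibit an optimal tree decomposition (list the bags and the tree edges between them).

Each bag holds 4 vertices, so the decomposition has width 3, which upper-bounds the treewidth. For the lower bound, the 4 vertices {0, 1, 5, 6} are pairwise adjacent, and any tree decomposition puts a clique entirely inside one bag — forcing width ≥ 3. Therefore the treewidth is 3.

Treewidth 3.
One optimal decomposition is:
Bags: B1 = {0, 3, 5, 6}  B2 = {0, 2, 3, 5}  B3 = {2, 3, 4, 5}  B4 = {0, 1, 5, 6}
Tree: B1–B2, B2–B3, B1–B4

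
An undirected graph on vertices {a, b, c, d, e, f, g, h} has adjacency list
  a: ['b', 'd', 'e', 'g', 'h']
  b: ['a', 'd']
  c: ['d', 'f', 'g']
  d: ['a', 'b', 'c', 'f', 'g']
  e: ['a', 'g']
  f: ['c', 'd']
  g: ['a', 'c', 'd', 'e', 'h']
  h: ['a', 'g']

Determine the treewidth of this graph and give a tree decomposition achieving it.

Treewidth 2.
One such decomposition:
Bags: B1 = {a, e, g}  B2 = {a, d, g}  B3 = {a, g, h}  B4 = {a, b, d}  B5 = {c, d, g}  B6 = {c, d, f}
Tree: B1–B2, B1–B3, B2–B4, B2–B5, B5–B6

Every bag has size at most 3, so the width is 3 − 1 = 2 and tw(G) ≤ 2. Conversely, {c, d, g} is a clique of size 3, and the vertices of any clique must share a bag in every tree decomposition; so some bag has ≥ 3 vertices and tw(G) ≥ 2. The upper and lower bounds meet at 2, so that is the treewidth.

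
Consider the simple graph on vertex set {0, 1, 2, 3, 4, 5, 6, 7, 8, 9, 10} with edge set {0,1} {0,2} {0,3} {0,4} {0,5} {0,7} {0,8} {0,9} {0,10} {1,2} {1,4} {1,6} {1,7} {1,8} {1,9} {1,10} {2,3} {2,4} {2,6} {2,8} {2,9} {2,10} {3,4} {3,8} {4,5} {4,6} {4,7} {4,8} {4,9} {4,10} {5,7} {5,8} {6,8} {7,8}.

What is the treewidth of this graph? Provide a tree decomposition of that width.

Treewidth 4.
Bags: B1 = {0, 2, 3, 4, 8}  B2 = {0, 1, 2, 4, 8}  B3 = {0, 1, 4, 7, 8}  B4 = {0, 1, 2, 4, 10}  B5 = {0, 1, 2, 4, 9}  B6 = {1, 2, 4, 6, 8}  B7 = {0, 4, 5, 7, 8}
Tree: B1–B2, B2–B3, B2–B4, B2–B5, B2–B6, B3–B7

Every bag has size at most 5, so the width is 5 − 1 = 4 and tw(G) ≤ 4. Conversely, {0, 1, 2, 4, 8} is a clique of size 5, and the vertices of any clique must share a bag in every tree decomposition; so some bag has ≥ 5 vertices and tw(G) ≥ 4. Therefore the treewidth is 4.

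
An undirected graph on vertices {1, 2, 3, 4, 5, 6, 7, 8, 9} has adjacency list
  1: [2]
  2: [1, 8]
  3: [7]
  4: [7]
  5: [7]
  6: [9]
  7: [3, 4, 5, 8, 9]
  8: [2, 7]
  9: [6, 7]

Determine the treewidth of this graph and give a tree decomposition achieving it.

Treewidth 1.
One optimal decomposition is:
Bags: B1 = {7, 8}  B2 = {2, 8}  B3 = {3, 7}  B4 = {4, 7}  B5 = {1, 2}  B6 = {7, 9}  B7 = {6, 9}  B8 = {5, 7}
Tree: B1–B2, B1–B3, B3–B4, B2–B5, B1–B6, B6–B7, B1–B8

Each bag holds 2 vertices, so the decomposition has width 1, which upper-bounds the treewidth. Any graph with an edge has treewidth ≥ 1, and G has the edge 7–8. The upper and lower bounds meet at 1, so that is the treewidth.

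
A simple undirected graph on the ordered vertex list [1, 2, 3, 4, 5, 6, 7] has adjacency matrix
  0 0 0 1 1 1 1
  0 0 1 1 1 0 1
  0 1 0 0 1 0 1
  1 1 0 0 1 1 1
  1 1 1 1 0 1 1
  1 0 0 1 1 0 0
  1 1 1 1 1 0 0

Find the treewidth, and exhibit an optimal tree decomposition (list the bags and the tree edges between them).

Treewidth 3.
Bags: B1 = {2, 4, 5, 7}  B2 = {1, 4, 5, 7}  B3 = {1, 4, 5, 6}  B4 = {2, 3, 5, 7}
Tree: B1–B2, B2–B3, B1–B4

Each bag holds 4 vertices, so the decomposition has width 3, which upper-bounds the treewidth. On the other hand G contains the 4-clique {2, 3, 5, 7}. A clique must lie in a single bag of any decomposition, so no decomposition can have width below 3. Therefore the treewidth is 3.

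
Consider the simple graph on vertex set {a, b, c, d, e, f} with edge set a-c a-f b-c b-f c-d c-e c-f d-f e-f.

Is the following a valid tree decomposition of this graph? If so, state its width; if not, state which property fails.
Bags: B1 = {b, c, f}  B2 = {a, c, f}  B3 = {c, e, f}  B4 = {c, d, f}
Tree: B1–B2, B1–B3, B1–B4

Yes; width 2.

Checking the three conditions: (i) the bags cover all of {a, b, c, d, e, f}; (ii) for each edge, some bag contains both endpoints; (iii) the bags containing any fixed vertex form a subtree. All hold, so the decomposition is valid with width 3 − 1 = 2.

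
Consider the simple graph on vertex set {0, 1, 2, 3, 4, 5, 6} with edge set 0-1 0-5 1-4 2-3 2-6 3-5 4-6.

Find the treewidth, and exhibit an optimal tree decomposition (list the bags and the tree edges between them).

The largest bag has 3 vertices, giving width 2; this decomposition certifies tw(G) ≤ 2. The edges 3–2–6–4–1–0–5–3 form a cycle, so G is not a tree and its treewidth is at least 2. Combining the bounds, tw(G) = 2.

Treewidth 2.
Bags: B1 = {2, 3, 6}  B2 = {3, 4, 6}  B3 = {1, 3, 4}  B4 = {0, 1, 3}  B5 = {0, 3, 5}
Tree: B1–B2, B2–B3, B3–B4, B4–B5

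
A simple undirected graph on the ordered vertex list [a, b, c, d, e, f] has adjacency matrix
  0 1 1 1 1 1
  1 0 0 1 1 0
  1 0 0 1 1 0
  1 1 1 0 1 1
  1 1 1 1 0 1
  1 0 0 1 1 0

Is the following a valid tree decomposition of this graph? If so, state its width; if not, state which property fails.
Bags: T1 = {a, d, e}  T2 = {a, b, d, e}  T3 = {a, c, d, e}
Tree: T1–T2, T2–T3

A tree decomposition must satisfy three properties: every vertex lies in some bag; for every edge, both endpoints lie together in some bag; and for every vertex, the bags containing it form a connected subtree. Here vertex f appears in no bag, so the decomposition is invalid.

No — vertex f appears in no bag.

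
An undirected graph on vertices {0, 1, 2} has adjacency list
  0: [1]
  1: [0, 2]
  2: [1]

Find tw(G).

A width-1 tree decomposition is:
Bags: B1 = {0, 1}  B2 = {1, 2}
Tree: B1–B2
Every bag has size at most 2, so the width is 2 − 1 = 1 and tw(G) ≤ 1. G has an edge, so its treewidth is at least 1. Therefore the treewidth is 1.

1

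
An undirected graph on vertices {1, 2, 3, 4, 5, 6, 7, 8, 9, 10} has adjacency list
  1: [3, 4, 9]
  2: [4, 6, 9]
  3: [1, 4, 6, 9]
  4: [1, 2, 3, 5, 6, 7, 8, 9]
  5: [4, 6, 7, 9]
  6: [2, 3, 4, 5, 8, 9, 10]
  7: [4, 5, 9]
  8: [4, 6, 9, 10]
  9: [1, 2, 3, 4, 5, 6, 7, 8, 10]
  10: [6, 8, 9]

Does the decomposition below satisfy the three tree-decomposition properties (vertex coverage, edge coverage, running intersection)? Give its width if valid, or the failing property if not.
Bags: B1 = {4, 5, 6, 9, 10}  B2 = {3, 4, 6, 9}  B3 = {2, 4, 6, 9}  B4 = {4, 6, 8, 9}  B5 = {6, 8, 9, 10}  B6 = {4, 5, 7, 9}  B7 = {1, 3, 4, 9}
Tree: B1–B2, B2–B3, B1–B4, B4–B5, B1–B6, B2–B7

A tree decomposition must satisfy three properties: every vertex lies in some bag; for every edge, both endpoints lie together in some bag; and for every vertex, the bags containing it form a connected subtree. Here bags containing vertex 10 are not connected in the tree, so the decomposition is invalid.

No — bags containing vertex 10 are not connected in the tree.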